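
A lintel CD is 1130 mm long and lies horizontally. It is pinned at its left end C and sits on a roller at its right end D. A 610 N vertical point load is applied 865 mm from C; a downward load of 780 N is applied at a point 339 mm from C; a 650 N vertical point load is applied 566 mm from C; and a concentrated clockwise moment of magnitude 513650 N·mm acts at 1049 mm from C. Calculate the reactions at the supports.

C_x = 0, C_y = 558.9 N, D_y = 1481 N

ΣM about C: D_y·1130 − 610·865 − 780·339 − 650·566 − 513650 = 0 → D_y = 1673620/1130 = 1481.08 ≈ 1481 N.
ΣF_y = 0: C_y + 1481.08 − 610 − 780 − 650 = 0 → C_y = 558.9 N.
ΣF_x = 0: no horizontal applied forces, so C_x = 0.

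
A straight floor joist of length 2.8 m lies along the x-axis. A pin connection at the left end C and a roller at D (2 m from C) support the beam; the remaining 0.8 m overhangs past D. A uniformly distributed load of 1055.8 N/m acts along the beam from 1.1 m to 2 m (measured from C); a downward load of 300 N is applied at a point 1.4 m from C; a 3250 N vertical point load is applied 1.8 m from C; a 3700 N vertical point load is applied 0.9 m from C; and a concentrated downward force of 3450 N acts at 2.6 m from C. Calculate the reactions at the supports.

C_x = 0, C_y = 1629 N, D_y = 10020 N

Resultant of the distributed load: 1055.8 × 0.9 = 950.22 N at 1.55 m from C.
ΣM about C: D_y·2 − (1055.8·0.9)·1.55 − 300·1.4 − 3250·1.8 − 3700·0.9 − 3450·2.6 = 0 → D_y = 20042.841/2 = 10021.4 ≈ 10020 N.
ΣF_y = 0: C_y + 10021.4 − 1055.8·0.9 − 300 − 3250 − 3700 − 3450 = 0 → C_y = 1629 N.
ΣF_x = 0: no horizontal applied forces, so C_x = 0.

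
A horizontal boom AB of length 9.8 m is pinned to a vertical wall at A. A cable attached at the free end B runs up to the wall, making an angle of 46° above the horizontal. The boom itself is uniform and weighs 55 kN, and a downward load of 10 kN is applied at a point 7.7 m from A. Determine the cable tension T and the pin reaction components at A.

ΣM about A: T·sin46°·9.8 − 55·4.9 − 10·7.7 = 0 → T = 346.5/(9.8·0.71934) = 49.1522 ≈ 49.15 kN.
ΣF_x = 0: A_x − T·cos46° = 0 → A_x = 49.1522 × 0.694658 = 34.14 kN.
ΣF_y = 0: A_y + T·sin46° − 55 − 10 = 0 → A_y = 65 − 49.1522 × 0.71934 = 29.64 kN.

T = 49.15 kN, A_x = 34.14 kN, A_y = 29.64 kN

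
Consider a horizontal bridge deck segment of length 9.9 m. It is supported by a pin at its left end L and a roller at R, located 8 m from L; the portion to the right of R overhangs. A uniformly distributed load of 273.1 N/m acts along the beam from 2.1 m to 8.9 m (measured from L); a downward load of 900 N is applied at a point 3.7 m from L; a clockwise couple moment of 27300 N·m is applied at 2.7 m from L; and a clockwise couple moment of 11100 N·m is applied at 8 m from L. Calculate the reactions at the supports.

L_x = 0, L_y = -3736 N, R_y = 6493 N

Resultant of the distributed load: 273.1 × 6.8 = 1857.08 N at 5.5 m from L.
ΣM about L: R_y·8 − (273.1·6.8)·5.5 − 900·3.7 − 27300 − 11100 = 0 → R_y = 51943.94/8 = 6492.99 ≈ 6493 N.
ΣF_y = 0: L_y + 6492.99 − 273.1·6.8 − 900 = 0 → L_y = -3736 N.
ΣF_x = 0: no horizontal applied forces, so L_x = 0.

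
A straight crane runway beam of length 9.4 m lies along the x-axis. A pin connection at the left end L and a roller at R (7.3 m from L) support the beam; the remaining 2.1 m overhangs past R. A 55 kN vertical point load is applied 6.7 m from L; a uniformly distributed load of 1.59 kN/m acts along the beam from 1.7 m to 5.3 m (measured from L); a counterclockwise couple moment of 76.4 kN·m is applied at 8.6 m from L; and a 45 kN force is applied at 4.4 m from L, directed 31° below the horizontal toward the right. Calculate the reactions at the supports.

Resultant of the distributed load: 1.59 × 3.6 = 5.724 kN at 3.5 m from L.
ΣM about L: R_y·7.3 − 55·6.7 − (1.59·3.6)·3.5 + 76.4 − 45·sin31°·4.4 = 0 → R_y = 414.112/7.3 = 56.7277 ≈ 56.73 kN.
ΣF_y = 0: L_y + 56.7277 − 55 − 1.59·3.6 − 45·sin31° = 0 → L_y = 27.17 kN.
ΣF_x = 0: L_x + 45·cos31° = 0 → L_x = -38.57 kN.

L_x = -38.57 kN, L_y = 27.17 kN, R_y = 56.73 kN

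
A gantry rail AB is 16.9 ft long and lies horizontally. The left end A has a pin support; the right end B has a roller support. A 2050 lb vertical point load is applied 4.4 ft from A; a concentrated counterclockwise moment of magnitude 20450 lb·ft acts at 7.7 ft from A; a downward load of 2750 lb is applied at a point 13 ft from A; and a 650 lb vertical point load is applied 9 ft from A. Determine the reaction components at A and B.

Moments about A: B_y·16.9 − 2050·4.4 + 20450 − 2750·13 − 650·9 = 0 → B_y = 30170/16.9 = 1785.21 ≈ 1785 lb.
ΣF_y = 0: A_y + 1785.21 − 2050 − 2750 − 650 = 0 → A_y = 3665 lb.
ΣF_x = 0: no horizontal applied forces, so A_x = 0.

A_x = 0, A_y = 3665 lb, B_y = 1785 lb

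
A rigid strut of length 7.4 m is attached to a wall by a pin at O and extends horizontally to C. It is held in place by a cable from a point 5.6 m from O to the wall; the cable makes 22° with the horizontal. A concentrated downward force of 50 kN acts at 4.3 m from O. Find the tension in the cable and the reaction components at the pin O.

ΣM about O: T·sin22°·5.6 − 50·4.3 = 0 → T = 215/(5.6·0.374607) = 102.488 ≈ 102.5 kN.
ΣF_x = 0: O_x − T·cos22° = 0 → O_x = 102.488 × 0.927184 = 95.03 kN.
ΣF_y = 0: O_y + T·sin22° − 50 = 0 → O_y = 50 − 102.488 × 0.374607 = 11.61 kN.

T = 102.5 kN, O_x = 95.03 kN, O_y = 11.61 kN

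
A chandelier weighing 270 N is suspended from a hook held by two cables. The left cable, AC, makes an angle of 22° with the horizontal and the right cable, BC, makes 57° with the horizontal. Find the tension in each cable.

T_AC = 149.8 N, T_BC = 255.0 N

ΣF_x = 0: −T_AC·cos22° + T_BC·cos57° = 0 → T_BC = 1.70238·T_AC.
ΣF_y = 0: T_AC·sin22° + T_BC·sin57° = 270.
Substitute: T_AC·(0.374607 + 1.70238·0.838671) = 270 → T_AC = 149.805 ≈ 149.8 N.
Then T_BC = 1.70238 × 149.805 = 255.0 N.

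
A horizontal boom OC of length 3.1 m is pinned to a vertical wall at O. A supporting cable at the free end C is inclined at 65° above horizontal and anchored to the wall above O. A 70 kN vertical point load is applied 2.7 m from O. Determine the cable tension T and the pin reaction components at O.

ΣM about O: T·sin65°·3.1 − 70·2.7 = 0 → T = 189/(3.1·0.906308) = 67.2704 ≈ 67.27 kN.
ΣF_x = 0: O_x − T·cos65° = 0 → O_x = 67.2704 × 0.422618 = 28.43 kN.
ΣF_y = 0: O_y + T·sin65° − 70 = 0 → O_y = 70 − 67.2704 × 0.906308 = 9.032 kN.

T = 67.27 kN, O_x = 28.43 kN, O_y = 9.032 kN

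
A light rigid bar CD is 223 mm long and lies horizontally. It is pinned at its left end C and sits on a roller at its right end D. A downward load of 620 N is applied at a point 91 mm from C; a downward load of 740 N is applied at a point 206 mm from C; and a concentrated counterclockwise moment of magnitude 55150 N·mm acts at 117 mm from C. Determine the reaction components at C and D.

Taking moments about C: D_y·223 − 620·91 − 740·206 + 55150 = 0 → D_y = 153710/223 = 689.283 ≈ 689.3 N.
ΣF_y = 0: C_y + 689.283 − 620 − 740 = 0 → C_y = 670.7 N.
ΣF_x = 0: no horizontal applied forces, so C_x = 0.

C_x = 0, C_y = 670.7 N, D_y = 689.3 N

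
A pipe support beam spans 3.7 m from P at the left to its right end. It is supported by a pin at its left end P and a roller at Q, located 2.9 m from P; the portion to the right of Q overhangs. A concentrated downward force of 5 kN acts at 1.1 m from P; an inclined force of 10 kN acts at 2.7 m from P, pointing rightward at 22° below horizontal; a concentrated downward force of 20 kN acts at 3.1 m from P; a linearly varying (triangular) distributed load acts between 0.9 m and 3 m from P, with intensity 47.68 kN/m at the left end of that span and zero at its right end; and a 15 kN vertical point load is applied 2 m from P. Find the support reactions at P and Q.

Resultant of the triangular load: ½ × 47.68 × 2.1 = 50.064 kN, acting at 1.6 m from P (one-third of the span from the peak).
ΣM about P: Q_y·2.9 − 5·1.1 − 10·sin22°·2.7 − 20·3.1 − (½·47.68·2.1)·1.6 − 15·2 = 0 → Q_y = 187.717/2.9 = 64.73 kN.
ΣF_y = 0: P_y + 64.73 − 5 − 10·sin22° − 20 − ½·47.68·2.1 − 15 = 0 → P_y = 29.08 kN.
ΣF_x = 0: P_x + 10·cos22° = 0 → P_x = -9.272 kN.

P_x = -9.272 kN, P_y = 29.08 kN, Q_y = 64.73 kN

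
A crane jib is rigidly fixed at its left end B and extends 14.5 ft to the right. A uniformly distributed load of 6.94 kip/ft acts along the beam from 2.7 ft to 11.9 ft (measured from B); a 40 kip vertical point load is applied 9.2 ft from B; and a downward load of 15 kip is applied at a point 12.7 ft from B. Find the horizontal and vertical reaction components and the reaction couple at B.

Resultant of the distributed load: 6.94 × 9.2 = 63.848 kip at 7.3 ft from B.
ΣF_x = 0: B_x = 0.
ΣF_y = 0: B_y − 6.94·9.2 − 40 − 15 = 0 → B_y = 118.8 kip.
ΣM about B: M_B − (6.94·9.2)·7.3 − 40·9.2 − 15·12.7 = 0 → M_B = 1025 kip·ft.

B_x = 0, B_y = 118.8 kip, M_B = 1025 kip·ft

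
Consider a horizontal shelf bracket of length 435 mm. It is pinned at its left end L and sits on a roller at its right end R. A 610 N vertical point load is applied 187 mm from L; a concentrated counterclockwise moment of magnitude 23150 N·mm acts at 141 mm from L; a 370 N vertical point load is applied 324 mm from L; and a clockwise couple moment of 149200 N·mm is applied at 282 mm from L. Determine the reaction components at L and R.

L_x = 0, L_y = 152.4 N, R_y = 827.6 N

Moments about L: R_y·435 − 610·187 + 23150 − 370·324 − 149200 = 0 → R_y = 360000/435 = 827.586 ≈ 827.6 N.
ΣF_y = 0: L_y + 827.586 − 610 − 370 = 0 → L_y = 152.4 N.
ΣF_x = 0: no horizontal applied forces, so L_x = 0.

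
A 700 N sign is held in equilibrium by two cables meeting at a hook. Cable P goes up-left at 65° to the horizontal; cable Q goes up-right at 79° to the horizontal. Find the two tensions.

T_P = 227.2 N, T_Q = 503.3 N

ΣF_x = 0: −T_P·cos65° + T_Q·cos79° = 0 → T_Q = 2.21488·T_P.
ΣF_y = 0: T_P·sin65° + T_Q·sin79° = 700.
Substitute: T_P·(0.906308 + 2.21488·0.981627) = 700 → T_P = 227.236 ≈ 227.2 N.
Then T_Q = 2.21488 × 227.236 = 503.3 N.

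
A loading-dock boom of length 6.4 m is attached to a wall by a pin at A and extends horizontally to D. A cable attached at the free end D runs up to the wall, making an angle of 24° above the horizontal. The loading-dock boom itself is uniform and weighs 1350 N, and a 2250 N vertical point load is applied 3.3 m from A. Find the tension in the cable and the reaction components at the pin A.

ΣM about A: T·sin24°·6.4 − 1350·3.2 − 2250·3.3 = 0 → T = 11745/(6.4·0.406737) = 4511.9 ≈ 4512 N.
ΣF_x = 0: A_x − T·cos24° = 0 → A_x = 4511.9 × 0.913545 = 4122 N.
ΣF_y = 0: A_y + T·sin24° − 1350 − 2250 = 0 → A_y = 3600 − 4511.9 × 0.406737 = 1765 N.

T = 4512 N, A_x = 4122 N, A_y = 1765 N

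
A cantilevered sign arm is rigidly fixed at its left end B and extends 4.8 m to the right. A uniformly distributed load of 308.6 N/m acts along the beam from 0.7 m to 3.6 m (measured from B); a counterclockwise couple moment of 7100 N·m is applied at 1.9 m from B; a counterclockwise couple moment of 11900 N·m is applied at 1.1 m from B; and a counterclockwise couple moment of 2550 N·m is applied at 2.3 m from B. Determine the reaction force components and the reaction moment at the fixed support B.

B_x = 0, B_y = 894.9 N, M_B = -19630 N·m

Resultant of the distributed load: 308.6 × 2.9 = 894.94 N at 2.15 m from B.
ΣF_x = 0: B_x = 0.
ΣF_y = 0: B_y − 308.6·2.9 = 0 → B_y = 894.9 N.
ΣM about B: M_B − (308.6·2.9)·2.15 + 7100 + 11900 + 2550 = 0 → M_B = -19630 N·m.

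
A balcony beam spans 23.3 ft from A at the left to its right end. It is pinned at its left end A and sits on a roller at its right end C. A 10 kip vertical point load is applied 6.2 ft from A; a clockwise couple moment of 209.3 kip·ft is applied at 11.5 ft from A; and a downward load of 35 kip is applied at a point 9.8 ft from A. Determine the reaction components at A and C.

Taking moments about A: C_y·23.3 − 10·6.2 − 209.3 − 35·9.8 = 0 → C_y = 614.3/23.3 = 26.3648 ≈ 26.36 kip.
ΣF_y = 0: A_y + 26.3648 − 10 − 35 = 0 → A_y = 18.64 kip.
ΣF_x = 0: no horizontal applied forces, so A_x = 0.

A_x = 0, A_y = 18.64 kip, C_y = 26.36 kip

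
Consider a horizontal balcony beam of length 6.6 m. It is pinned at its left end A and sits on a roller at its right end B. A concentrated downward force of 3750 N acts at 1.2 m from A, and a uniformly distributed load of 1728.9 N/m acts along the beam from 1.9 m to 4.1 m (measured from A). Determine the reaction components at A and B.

A_x = 0, A_y = 5143 N, B_y = 2411 N

Resultant of the distributed load: 1728.9 × 2.2 = 3803.58 N at 3 m from A.
Moments about A: B_y·6.6 − 3750·1.2 − (1728.9·2.2)·3 = 0 → B_y = 15910.74/6.6 = 2410.72 ≈ 2411 N.
ΣF_y = 0: A_y + 2410.72 − 3750 − 1728.9·2.2 = 0 → A_y = 5143 N.
ΣF_x = 0: no horizontal applied forces, so A_x = 0.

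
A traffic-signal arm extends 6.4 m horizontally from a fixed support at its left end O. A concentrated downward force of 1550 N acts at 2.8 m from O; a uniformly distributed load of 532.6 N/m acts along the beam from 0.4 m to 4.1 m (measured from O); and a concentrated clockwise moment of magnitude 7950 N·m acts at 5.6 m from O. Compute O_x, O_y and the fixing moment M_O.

Resultant of the distributed load: 532.6 × 3.7 = 1970.62 N at 2.25 m from O.
ΣF_x = 0: O_x = 0.
ΣF_y = 0: O_y − 1550 − 532.6·3.7 = 0 → O_y = 3521 N.
ΣM about O: M_O − 1550·2.8 − (532.6·3.7)·2.25 − 7950 = 0 → M_O = 16720 N·m.

O_x = 0, O_y = 3521 N, M_O = 16720 N·m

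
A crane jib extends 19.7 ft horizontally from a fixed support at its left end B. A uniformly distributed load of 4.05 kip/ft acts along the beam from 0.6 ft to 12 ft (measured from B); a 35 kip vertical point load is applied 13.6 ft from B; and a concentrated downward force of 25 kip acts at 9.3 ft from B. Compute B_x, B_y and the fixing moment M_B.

B_x = 0, B_y = 106.2 kip, M_B = 999.4 kip·ft

Resultant of the distributed load: 4.05 × 11.4 = 46.17 kip at 6.3 ft from B.
ΣF_x = 0: B_x = 0.
ΣF_y = 0: B_y − 4.05·11.4 − 35 − 25 = 0 → B_y = 106.2 kip.
ΣM about B: M_B − (4.05·11.4)·6.3 − 35·13.6 − 25·9.3 = 0 → M_B = 999.4 kip·ft.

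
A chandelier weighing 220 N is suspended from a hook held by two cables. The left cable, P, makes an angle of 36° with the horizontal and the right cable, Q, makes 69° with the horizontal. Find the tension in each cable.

ΣF_x = 0: −T_P·cos36° + T_Q·cos69° = 0 → T_Q = 2.2575·T_P.
ΣF_y = 0: T_P·sin36° + T_Q·sin69° = 220.
Substitute: T_P·(0.587785 + 2.2575·0.93358) = 220 → T_P = 81.6223 ≈ 81.62 N.
Then T_Q = 2.2575 × 81.6223 = 184.3 N.

T_P = 81.62 N, T_Q = 184.3 N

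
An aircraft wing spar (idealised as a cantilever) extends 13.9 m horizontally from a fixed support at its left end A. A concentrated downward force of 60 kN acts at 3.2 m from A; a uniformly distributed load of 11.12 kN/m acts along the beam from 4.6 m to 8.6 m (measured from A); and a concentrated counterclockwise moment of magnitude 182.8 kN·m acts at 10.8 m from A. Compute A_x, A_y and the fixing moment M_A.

A_x = 0, A_y = 104.5 kN, M_A = 302.8 kN·m

Resultant of the distributed load: 11.12 × 4 = 44.48 kN at 6.6 m from A.
ΣF_x = 0: A_x = 0.
ΣF_y = 0: A_y − 60 − 11.12·4 = 0 → A_y = 104.5 kN.
ΣM about A: M_A − 60·3.2 − (11.12·4)·6.6 + 182.8 = 0 → M_A = 302.8 kN·m.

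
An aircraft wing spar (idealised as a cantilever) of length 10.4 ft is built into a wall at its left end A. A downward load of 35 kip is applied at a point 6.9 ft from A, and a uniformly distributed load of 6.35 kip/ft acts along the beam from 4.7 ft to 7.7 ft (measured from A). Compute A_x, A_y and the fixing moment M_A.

Resultant of the distributed load: 6.35 × 3 = 19.05 kip at 6.2 ft from A.
ΣF_x = 0: A_x = 0.
ΣF_y = 0: A_y − 35 − 6.35·3 = 0 → A_y = 54.05 kip.
ΣM about A: M_A − 35·6.9 − (6.35·3)·6.2 = 0 → M_A = 359.6 kip·ft.

A_x = 0, A_y = 54.05 kip, M_A = 359.6 kip·ft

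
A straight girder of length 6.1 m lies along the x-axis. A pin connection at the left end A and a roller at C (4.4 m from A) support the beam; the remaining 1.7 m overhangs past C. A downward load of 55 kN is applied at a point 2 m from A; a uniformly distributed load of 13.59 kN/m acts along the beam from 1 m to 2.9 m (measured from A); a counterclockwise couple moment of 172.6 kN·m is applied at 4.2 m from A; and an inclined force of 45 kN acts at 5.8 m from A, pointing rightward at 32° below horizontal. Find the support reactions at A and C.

A_x = -38.16 kN, A_y = 76.02 kN, C_y = 28.65 kN

Resultant of the distributed load: 13.59 × 1.9 = 25.821 kN at 1.95 m from A.
Moments about A: C_y·4.4 − 55·2 − (13.59·1.9)·1.95 + 172.6 − 45·sin32°·5.8 = 0 → C_y = 126.06/4.4 = 28.65 kN.
ΣF_y = 0: A_y + 28.65 − 55 − 13.59·1.9 − 45·sin32° = 0 → A_y = 76.02 kN.
ΣF_x = 0: A_x + 45·cos32° = 0 → A_x = -38.16 kN.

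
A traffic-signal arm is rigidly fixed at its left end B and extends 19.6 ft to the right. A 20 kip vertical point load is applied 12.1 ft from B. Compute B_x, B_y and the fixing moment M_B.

B_x = 0, B_y = 20.00 kip, M_B = 242.0 kip·ft

ΣF_x = 0: B_x = 0.
ΣF_y = 0: B_y − 20 = 0 → B_y = 20.00 kip.
ΣM about B: M_B − 20·12.1 = 0 → M_B = 242.0 kip·ft.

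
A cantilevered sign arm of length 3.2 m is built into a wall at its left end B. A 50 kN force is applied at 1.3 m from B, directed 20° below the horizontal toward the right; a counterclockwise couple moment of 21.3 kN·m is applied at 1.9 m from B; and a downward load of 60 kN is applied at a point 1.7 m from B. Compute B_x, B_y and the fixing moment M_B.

ΣF_x = 0: B_x + 50·cos20° = 0 → B_x = -46.98 kN.
ΣF_y = 0: B_y − 50·sin20° − 60 = 0 → B_y = 77.10 kN.
ΣM about B: M_B − 50·sin20°·1.3 + 21.3 − 60·1.7 = 0 → M_B = 102.9 kN·m.

B_x = -46.98 kN, B_y = 77.10 kN, M_B = 102.9 kN·m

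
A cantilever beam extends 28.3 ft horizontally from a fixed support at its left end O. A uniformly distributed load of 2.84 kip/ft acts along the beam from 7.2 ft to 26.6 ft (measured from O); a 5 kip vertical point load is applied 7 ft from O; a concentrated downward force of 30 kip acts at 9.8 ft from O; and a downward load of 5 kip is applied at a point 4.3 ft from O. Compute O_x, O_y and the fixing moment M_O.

O_x = 0, O_y = 95.10 kip, M_O = 1282 kip·ft

Resultant of the distributed load: 2.84 × 19.4 = 55.096 kip at 16.9 ft from O.
ΣF_x = 0: O_x = 0.
ΣF_y = 0: O_y − 2.84·19.4 − 5 − 30 − 5 = 0 → O_y = 95.10 kip.
ΣM about O: M_O − (2.84·19.4)·16.9 − 5·7 − 30·9.8 − 5·4.3 = 0 → M_O = 1282 kip·ft.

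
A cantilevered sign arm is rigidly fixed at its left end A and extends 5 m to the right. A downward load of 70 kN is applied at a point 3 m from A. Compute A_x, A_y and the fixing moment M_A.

A_x = 0, A_y = 70.00 kN, M_A = 210.0 kN·m

ΣF_x = 0: A_x = 0.
ΣF_y = 0: A_y − 70 = 0 → A_y = 70.00 kN.
ΣM about A: M_A − 70·3 = 0 → M_A = 210.0 kN·m.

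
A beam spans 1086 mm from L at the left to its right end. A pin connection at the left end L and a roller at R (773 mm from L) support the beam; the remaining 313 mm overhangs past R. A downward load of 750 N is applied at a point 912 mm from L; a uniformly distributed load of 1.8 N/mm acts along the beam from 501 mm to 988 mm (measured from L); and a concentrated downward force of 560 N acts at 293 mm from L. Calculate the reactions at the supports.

L_x = 0, L_y = 245.2 N, R_y = 1941 N

Resultant of the distributed load: 1.8 × 487 = 876.6 N at 744.5 mm from L.
Taking moments about L: R_y·773 − 750·912 − (1.8·487)·744.5 − 560·293 = 0 → R_y = 1500708.7/773 = 1941.41 ≈ 1941 N.
ΣF_y = 0: L_y + 1941.41 − 750 − 1.8·487 − 560 = 0 → L_y = 245.2 N.
ΣF_x = 0: no horizontal applied forces, so L_x = 0.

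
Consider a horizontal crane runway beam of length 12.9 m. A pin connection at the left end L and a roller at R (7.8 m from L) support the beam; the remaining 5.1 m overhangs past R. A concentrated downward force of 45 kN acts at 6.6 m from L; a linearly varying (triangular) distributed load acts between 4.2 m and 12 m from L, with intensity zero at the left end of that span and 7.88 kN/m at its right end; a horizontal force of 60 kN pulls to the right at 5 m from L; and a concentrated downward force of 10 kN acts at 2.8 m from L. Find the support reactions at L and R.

L_x = -60.00 kN, L_y = 7.029 kN, R_y = 78.70 kN

Resultant of the triangular load: ½ × 7.88 × 7.8 = 30.732 kN, acting at 9.4 m from L (one-third of the span from the peak).
Taking moments about L: R_y·7.8 − 45·6.6 − (½·7.88·7.8)·9.4 − 10·2.8 = 0 → R_y = 613.8808/7.8 = 78.7027 ≈ 78.70 kN.
ΣF_y = 0: L_y + 78.7027 − 45 − ½·7.88·7.8 − 10 = 0 → L_y = 7.029 kN.
ΣF_x = 0: L_x + 60 = 0 → L_x = -60.00 kN.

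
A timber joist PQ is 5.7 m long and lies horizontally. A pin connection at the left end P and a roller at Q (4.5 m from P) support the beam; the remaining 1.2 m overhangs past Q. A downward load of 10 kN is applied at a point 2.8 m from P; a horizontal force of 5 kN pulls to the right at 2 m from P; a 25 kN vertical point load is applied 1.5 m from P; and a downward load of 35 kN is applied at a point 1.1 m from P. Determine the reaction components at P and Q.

P_x = -5.000 kN, P_y = 46.89 kN, Q_y = 23.11 kN

Taking moments about P: Q_y·4.5 − 10·2.8 − 25·1.5 − 35·1.1 = 0 → Q_y = 104/4.5 = 23.1111 ≈ 23.11 kN.
ΣF_y = 0: P_y + 23.1111 − 10 − 25 − 35 = 0 → P_y = 46.89 kN.
ΣF_x = 0: P_x + 5 = 0 → P_x = -5.000 kN.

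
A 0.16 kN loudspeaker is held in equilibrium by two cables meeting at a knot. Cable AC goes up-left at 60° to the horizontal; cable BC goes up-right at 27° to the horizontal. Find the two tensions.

ΣF_x = 0: −T_AC·cos60° + T_BC·cos27° = 0 → T_BC = 0.561163·T_AC.
ΣF_y = 0: T_AC·sin60° + T_BC·sin27° = 0.16.
Substitute: T_AC·(0.866025 + 0.561163·0.45399) = 0.16 → T_AC = 0.142757 ≈ 0.1428 kN.
Then T_BC = 0.561163 × 0.142757 = 0.08011 kN.

T_AC = 0.1428 kN, T_BC = 0.08011 kN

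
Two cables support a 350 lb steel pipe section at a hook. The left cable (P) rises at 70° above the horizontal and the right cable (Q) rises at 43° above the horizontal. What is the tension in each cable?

T_P = 278.1 lb, T_Q = 130.0 lb

ΣF_x = 0: −T_P·cos70° + T_Q·cos43° = 0 → T_Q = 0.467654·T_P.
ΣF_y = 0: T_P·sin70° + T_Q·sin43° = 350.
Substitute: T_P·(0.939693 + 0.467654·0.681998) = 350 → T_P = 278.08 ≈ 278.1 lb.
Then T_Q = 0.467654 × 278.08 = 130.0 lb.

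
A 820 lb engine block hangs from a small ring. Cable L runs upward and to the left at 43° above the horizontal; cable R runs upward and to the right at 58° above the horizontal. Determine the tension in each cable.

ΣF_x = 0: −T_L·cos43° + T_R·cos58° = 0 → T_R = 1.38012·T_L.
ΣF_y = 0: T_L·sin43° + T_R·sin58° = 820.
Substitute: T_L·(0.681998 + 1.38012·0.848048) = 820 → T_L = 442.668 ≈ 442.7 lb.
Then T_R = 1.38012 × 442.668 = 610.9 lb.

T_L = 442.7 lb, T_R = 610.9 lb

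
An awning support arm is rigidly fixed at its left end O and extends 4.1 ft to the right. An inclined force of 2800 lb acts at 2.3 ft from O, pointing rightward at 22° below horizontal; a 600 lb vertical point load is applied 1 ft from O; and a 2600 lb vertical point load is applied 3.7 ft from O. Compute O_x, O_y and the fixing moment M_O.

ΣF_x = 0: O_x + 2800·cos22° = 0 → O_x = -2596 lb.
ΣF_y = 0: O_y − 2800·sin22° − 600 − 2600 = 0 → O_y = 4249 lb.
ΣM about O: M_O − 2800·sin22°·2.3 − 600·1 − 2600·3.7 = 0 → M_O = 12630 lb·ft.

O_x = -2596 lb, O_y = 4249 lb, M_O = 12630 lb·ft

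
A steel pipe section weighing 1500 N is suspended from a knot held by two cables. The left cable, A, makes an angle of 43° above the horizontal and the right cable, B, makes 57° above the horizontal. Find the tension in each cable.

ΣF_x = 0: −T_A·cos43° + T_B·cos57° = 0 → T_B = 1.34282·T_A.
ΣF_y = 0: T_A·sin43° + T_B·sin57° = 1500.
Substitute: T_A·(0.681998 + 1.34282·0.838671) = 1500 → T_A = 829.562 ≈ 829.6 N.
Then T_B = 1.34282 × 829.562 = 1114 N.

T_A = 829.6 N, T_B = 1114 N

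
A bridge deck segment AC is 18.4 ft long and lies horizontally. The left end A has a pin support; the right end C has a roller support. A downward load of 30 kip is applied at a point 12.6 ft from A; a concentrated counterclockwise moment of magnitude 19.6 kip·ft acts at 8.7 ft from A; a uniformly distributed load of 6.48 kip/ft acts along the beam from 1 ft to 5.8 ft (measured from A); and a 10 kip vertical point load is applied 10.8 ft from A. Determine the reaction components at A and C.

A_x = 0, A_y = 40.01 kip, C_y = 31.10 kip

Resultant of the distributed load: 6.48 × 4.8 = 31.104 kip at 3.4 ft from A.
ΣM about A: C_y·18.4 − 30·12.6 + 19.6 − (6.48·4.8)·3.4 − 10·10.8 = 0 → C_y = 572.1536/18.4 = 31.0953 ≈ 31.10 kip.
ΣF_y = 0: A_y + 31.0953 − 30 − 6.48·4.8 − 10 = 0 → A_y = 40.01 kip.
ΣF_x = 0: no horizontal applied forces, so A_x = 0.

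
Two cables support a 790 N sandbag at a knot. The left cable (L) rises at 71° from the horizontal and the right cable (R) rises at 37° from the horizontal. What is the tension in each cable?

ΣF_x = 0: −T_L·cos71° + T_R·cos37° = 0 → T_R = 0.407655·T_L.
ΣF_y = 0: T_L·sin71° + T_R·sin37° = 790.
Substitute: T_L·(0.945519 + 0.407655·0.601815) = 790 → T_L = 663.391 ≈ 663.4 N.
Then T_R = 0.407655 × 663.391 = 270.4 N.

T_L = 663.4 N, T_R = 270.4 N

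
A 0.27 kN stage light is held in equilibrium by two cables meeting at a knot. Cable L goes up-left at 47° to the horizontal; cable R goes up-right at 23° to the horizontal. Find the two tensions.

T_L = 0.2645 kN, T_R = 0.1960 kN

ΣF_x = 0: −T_L·cos47° + T_R·cos23° = 0 → T_R = 0.740896·T_L.
ΣF_y = 0: T_L·sin47° + T_R·sin23° = 0.27.
Substitute: T_L·(0.731354 + 0.740896·0.390731) = 0.27 → T_L = 0.264487 ≈ 0.2645 kN.
Then T_R = 0.740896 × 0.264487 = 0.1960 kN.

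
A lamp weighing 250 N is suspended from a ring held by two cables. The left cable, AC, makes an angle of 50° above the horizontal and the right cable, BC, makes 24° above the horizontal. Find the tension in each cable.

T_AC = 237.6 N, T_BC = 167.2 N

ΣF_x = 0: −T_AC·cos50° + T_BC·cos24° = 0 → T_BC = 0.703619·T_AC.
ΣF_y = 0: T_AC·sin50° + T_BC·sin24° = 250.
Substitute: T_AC·(0.766044 + 0.703619·0.406737) = 250 → T_AC = 237.59 ≈ 237.6 N.
Then T_BC = 0.703619 × 237.59 = 167.2 N.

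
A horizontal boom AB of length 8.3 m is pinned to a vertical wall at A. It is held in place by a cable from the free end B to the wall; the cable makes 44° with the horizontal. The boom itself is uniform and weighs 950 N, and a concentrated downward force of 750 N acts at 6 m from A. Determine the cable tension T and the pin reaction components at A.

ΣM about A: T·sin44°·8.3 − 950·4.15 − 750·6 = 0 → T = 8442.5/(8.3·0.694658) = 1464.27 ≈ 1464 N.
ΣF_x = 0: A_x − T·cos44° = 0 → A_x = 1464.27 × 0.71934 = 1053 N.
ΣF_y = 0: A_y + T·sin44° − 950 − 750 = 0 → A_y = 1700 − 1464.27 × 0.694658 = 682.8 N.

T = 1464 N, A_x = 1053 N, A_y = 682.8 N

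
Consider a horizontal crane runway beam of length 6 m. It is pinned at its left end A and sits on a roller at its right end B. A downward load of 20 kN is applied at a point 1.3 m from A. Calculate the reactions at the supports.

Moments about A: B_y·6 − 20·1.3 = 0 → B_y = 26/6 = 4.33333 ≈ 4.333 kN.
ΣF_y = 0: A_y + 4.33333 − 20 = 0 → A_y = 15.67 kN.
ΣF_x = 0: no horizontal applied forces, so A_x = 0.

A_x = 0, A_y = 15.67 kN, B_y = 4.333 kN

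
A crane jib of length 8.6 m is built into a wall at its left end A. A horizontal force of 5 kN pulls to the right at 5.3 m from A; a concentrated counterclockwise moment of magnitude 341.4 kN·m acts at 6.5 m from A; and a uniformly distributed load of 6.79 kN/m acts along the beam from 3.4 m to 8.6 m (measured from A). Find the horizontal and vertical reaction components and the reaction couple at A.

A_x = -5.000 kN, A_y = 35.31 kN, M_A = -129.6 kN·m

Resultant of the distributed load: 6.79 × 5.2 = 35.308 kN at 6 m from A.
ΣF_x = 0: A_x + 5 = 0 → A_x = -5.000 kN.
ΣF_y = 0: A_y − 6.79·5.2 = 0 → A_y = 35.31 kN.
ΣM about A: M_A + 341.4 − (6.79·5.2)·6 = 0 → M_A = -129.6 kN·m.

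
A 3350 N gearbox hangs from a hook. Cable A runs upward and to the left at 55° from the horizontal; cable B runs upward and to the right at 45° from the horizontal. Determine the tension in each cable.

T_A = 2405 N, T_B = 1951 N

ΣF_x = 0: −T_A·cos55° + T_B·cos45° = 0 → T_B = 0.81116·T_A.
ΣF_y = 0: T_A·sin55° + T_B·sin45° = 3350.
Substitute: T_A·(0.819152 + 0.81116·0.707107) = 3350 → T_A = 2405.35 ≈ 2405 N.
Then T_B = 0.81116 × 2405.35 = 1951 N.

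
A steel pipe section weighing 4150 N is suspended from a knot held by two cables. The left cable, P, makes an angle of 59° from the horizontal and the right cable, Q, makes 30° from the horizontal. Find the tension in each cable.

ΣF_x = 0: −T_P·cos59° + T_Q·cos30° = 0 → T_Q = 0.594715·T_P.
ΣF_y = 0: T_P·sin59° + T_Q·sin30° = 4150.
Substitute: T_P·(0.857167 + 0.594715·0.5) = 4150 → T_P = 3594.55 ≈ 3595 N.
Then T_Q = 0.594715 × 3594.55 = 2138 N.

T_P = 3595 N, T_Q = 2138 N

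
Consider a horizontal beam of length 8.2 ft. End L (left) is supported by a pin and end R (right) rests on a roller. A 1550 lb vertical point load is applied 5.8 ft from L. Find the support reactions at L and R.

L_x = 0, L_y = 453.7 lb, R_y = 1096 lb

Moments about L: R_y·8.2 − 1550·5.8 = 0 → R_y = 8990/8.2 = 1096.34 ≈ 1096 lb.
ΣF_y = 0: L_y + 1096.34 − 1550 = 0 → L_y = 453.7 lb.
ΣF_x = 0: no horizontal applied forces, so L_x = 0.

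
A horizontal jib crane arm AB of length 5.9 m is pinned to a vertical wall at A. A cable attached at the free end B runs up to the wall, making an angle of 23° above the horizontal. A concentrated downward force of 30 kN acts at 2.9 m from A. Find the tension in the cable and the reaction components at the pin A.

ΣM about A: T·sin23°·5.9 − 30·2.9 = 0 → T = 87/(5.9·0.390731) = 37.7389 ≈ 37.74 kN.
ΣF_x = 0: A_x − T·cos23° = 0 → A_x = 37.7389 × 0.920505 = 34.74 kN.
ΣF_y = 0: A_y + T·sin23° − 30 = 0 → A_y = 30 − 37.7389 × 0.390731 = 15.25 kN.

T = 37.74 kN, A_x = 34.74 kN, A_y = 15.25 kN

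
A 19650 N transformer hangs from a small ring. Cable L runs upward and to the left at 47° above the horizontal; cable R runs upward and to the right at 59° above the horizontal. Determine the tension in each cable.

T_L = 10530 N, T_R = 13940 N

ΣF_x = 0: −T_L·cos47° + T_R·cos59° = 0 → T_R = 1.32417·T_L.
ΣF_y = 0: T_L·sin47° + T_R·sin59° = 19650.
Substitute: T_L·(0.731354 + 1.32417·0.857167) = 19650 → T_L = 10528.4 ≈ 10530 N.
Then T_R = 1.32417 × 10528.4 = 13940 N.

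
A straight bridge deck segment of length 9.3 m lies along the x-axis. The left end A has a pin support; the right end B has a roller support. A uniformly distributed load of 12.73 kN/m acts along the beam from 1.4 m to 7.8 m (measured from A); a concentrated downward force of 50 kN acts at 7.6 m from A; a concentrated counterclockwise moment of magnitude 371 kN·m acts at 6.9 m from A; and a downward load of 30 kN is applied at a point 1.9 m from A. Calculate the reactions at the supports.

A_x = 0, A_y = 114.1 kN, B_y = 47.39 kN

Resultant of the distributed load: 12.73 × 6.4 = 81.472 kN at 4.6 m from A.
Moments about A: B_y·9.3 − (12.73·6.4)·4.6 − 50·7.6 + 371 − 30·1.9 = 0 → B_y = 440.7712/9.3 = 47.3948 ≈ 47.39 kN.
ΣF_y = 0: A_y + 47.3948 − 12.73·6.4 − 50 − 30 = 0 → A_y = 114.1 kN.
ΣF_x = 0: no horizontal applied forces, so A_x = 0.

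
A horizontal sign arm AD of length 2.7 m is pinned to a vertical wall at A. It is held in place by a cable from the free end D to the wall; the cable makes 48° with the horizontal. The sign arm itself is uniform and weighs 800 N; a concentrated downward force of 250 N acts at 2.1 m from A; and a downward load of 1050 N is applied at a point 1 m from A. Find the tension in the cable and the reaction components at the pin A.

T = 1323 N, A_x = 885.4 N, A_y = 1117 N

ΣM about A: T·sin48°·2.7 − 800·1.35 − 250·2.1 − 1050·1 = 0 → T = 2655/(2.7·0.743145) = 1323.21 ≈ 1323 N.
ΣF_x = 0: A_x − T·cos48° = 0 → A_x = 1323.21 × 0.669131 = 885.4 N.
ΣF_y = 0: A_y + T·sin48° − 800 − 250 − 1050 = 0 → A_y = 2100 − 1323.21 × 0.743145 = 1117 N.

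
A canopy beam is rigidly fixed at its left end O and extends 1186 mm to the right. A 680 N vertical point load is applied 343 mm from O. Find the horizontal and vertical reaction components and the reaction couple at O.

O_x = 0, O_y = 680.0 N, M_O = 233200 N·mm

ΣF_x = 0: O_x = 0.
ΣF_y = 0: O_y − 680 = 0 → O_y = 680.0 N.
ΣM about O: M_O − 680·343 = 0 → M_O = 233200 N·mm.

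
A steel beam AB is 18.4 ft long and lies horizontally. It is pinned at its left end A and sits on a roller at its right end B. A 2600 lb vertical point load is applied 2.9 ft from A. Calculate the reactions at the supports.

A_x = 0, A_y = 2190 lb, B_y = 409.8 lb

Moments about A: B_y·18.4 − 2600·2.9 = 0 → B_y = 7540/18.4 = 409.783 ≈ 409.8 lb.
ΣF_y = 0: A_y + 409.783 − 2600 = 0 → A_y = 2190 lb.
ΣF_x = 0: no horizontal applied forces, so A_x = 0.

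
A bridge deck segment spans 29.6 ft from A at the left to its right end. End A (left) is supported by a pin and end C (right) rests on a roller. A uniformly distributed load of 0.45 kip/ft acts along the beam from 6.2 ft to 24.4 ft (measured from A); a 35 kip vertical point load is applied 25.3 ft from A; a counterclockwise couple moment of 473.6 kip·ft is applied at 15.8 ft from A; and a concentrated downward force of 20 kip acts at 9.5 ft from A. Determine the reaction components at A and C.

A_x = 0, A_y = 38.62 kip, C_y = 24.57 kip

Resultant of the distributed load: 0.45 × 18.2 = 8.19 kip at 15.3 ft from A.
Taking moments about A: C_y·29.6 − (0.45·18.2)·15.3 − 35·25.3 + 473.6 − 20·9.5 = 0 → C_y = 727.207/29.6 = 24.5678 ≈ 24.57 kip.
ΣF_y = 0: A_y + 24.5678 − 0.45·18.2 − 35 − 20 = 0 → A_y = 38.62 kip.
ΣF_x = 0: no horizontal applied forces, so A_x = 0.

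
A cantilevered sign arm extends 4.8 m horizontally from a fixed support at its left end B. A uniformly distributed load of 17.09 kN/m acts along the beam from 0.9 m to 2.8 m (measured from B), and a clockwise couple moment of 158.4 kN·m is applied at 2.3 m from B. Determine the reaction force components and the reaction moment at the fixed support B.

Resultant of the distributed load: 17.09 × 1.9 = 32.471 kN at 1.85 m from B.
ΣF_x = 0: B_x = 0.
ΣF_y = 0: B_y − 17.09·1.9 = 0 → B_y = 32.47 kN.
ΣM about B: M_B − (17.09·1.9)·1.85 − 158.4 = 0 → M_B = 218.5 kN·m.

B_x = 0, B_y = 32.47 kN, M_B = 218.5 kN·m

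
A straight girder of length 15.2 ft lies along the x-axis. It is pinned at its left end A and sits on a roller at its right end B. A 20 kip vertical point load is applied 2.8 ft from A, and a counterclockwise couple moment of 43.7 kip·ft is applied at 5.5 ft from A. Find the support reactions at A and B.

Moments about A: B_y·15.2 − 20·2.8 + 43.7 = 0 → B_y = 12.3/15.2 = 0.809211 ≈ 0.8092 kip.
ΣF_y = 0: A_y + 0.809211 − 20 = 0 → A_y = 19.19 kip.
ΣF_x = 0: no horizontal applied forces, so A_x = 0.

A_x = 0, A_y = 19.19 kip, B_y = 0.8092 kip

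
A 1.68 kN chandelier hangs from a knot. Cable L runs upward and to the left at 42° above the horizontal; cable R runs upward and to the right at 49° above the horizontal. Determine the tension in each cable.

T_L = 1.102 kN, T_R = 1.249 kN

ΣF_x = 0: −T_L·cos42° + T_R·cos49° = 0 → T_R = 1.13274·T_L.
ΣF_y = 0: T_L·sin42° + T_R·sin49° = 1.68.
Substitute: T_L·(0.669131 + 1.13274·0.75471) = 1.68 → T_L = 1.10235 ≈ 1.102 kN.
Then T_R = 1.13274 × 1.10235 = 1.249 kN.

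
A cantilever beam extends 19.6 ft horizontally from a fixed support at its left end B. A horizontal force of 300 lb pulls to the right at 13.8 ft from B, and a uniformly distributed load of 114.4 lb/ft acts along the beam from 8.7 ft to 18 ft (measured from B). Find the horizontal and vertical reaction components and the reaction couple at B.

Resultant of the distributed load: 114.4 × 9.3 = 1063.92 lb at 13.35 ft from B.
ΣF_x = 0: B_x + 300 = 0 → B_x = -300.0 lb.
ΣF_y = 0: B_y − 114.4·9.3 = 0 → B_y = 1064 lb.
ΣM about B: M_B − (114.4·9.3)·13.35 = 0 → M_B = 14200 lb·ft.

B_x = -300.0 lb, B_y = 1064 lb, M_B = 14200 lb·ft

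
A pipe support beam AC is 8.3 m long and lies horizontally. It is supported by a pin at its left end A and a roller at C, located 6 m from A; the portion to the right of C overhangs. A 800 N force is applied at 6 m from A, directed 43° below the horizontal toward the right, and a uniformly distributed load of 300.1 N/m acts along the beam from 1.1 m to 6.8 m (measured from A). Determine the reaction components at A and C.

Resultant of the distributed load: 300.1 × 5.7 = 1710.57 N at 3.95 m from A.
Taking moments about A: C_y·6 − 800·sin43°·6 − (300.1·5.7)·3.95 = 0 → C_y = 10030.3/6 = 1671.72 ≈ 1672 N.
ΣF_y = 0: A_y + 1671.72 − 800·sin43° − 300.1·5.7 = 0 → A_y = 584.4 N.
ΣF_x = 0: A_x + 800·cos43° = 0 → A_x = -585.1 N.

A_x = -585.1 N, A_y = 584.4 N, C_y = 1672 N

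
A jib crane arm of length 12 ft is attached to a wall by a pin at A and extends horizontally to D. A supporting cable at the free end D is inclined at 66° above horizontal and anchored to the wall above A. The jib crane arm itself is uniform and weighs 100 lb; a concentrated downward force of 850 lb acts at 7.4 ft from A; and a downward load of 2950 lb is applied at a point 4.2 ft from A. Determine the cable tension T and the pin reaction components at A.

T = 1759 lb, A_x = 715.3 lb, A_y = 2293 lb

ΣM about A: T·sin66°·12 − 100·6 − 850·7.4 − 2950·4.2 = 0 → T = 19280/(12·0.913545) = 1758.72 ≈ 1759 lb.
ΣF_x = 0: A_x − T·cos66° = 0 → A_x = 1758.72 × 0.406737 = 715.3 lb.
ΣF_y = 0: A_y + T·sin66° − 100 − 850 − 2950 = 0 → A_y = 3900 − 1758.72 × 0.913545 = 2293 lb.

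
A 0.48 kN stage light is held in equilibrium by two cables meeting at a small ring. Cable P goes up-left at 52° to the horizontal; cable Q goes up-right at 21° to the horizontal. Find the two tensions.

ΣF_x = 0: −T_P·cos52° + T_Q·cos21° = 0 → T_Q = 0.659463·T_P.
ΣF_y = 0: T_P·sin52° + T_Q·sin21° = 0.48.
Substitute: T_P·(0.788011 + 0.659463·0.358368) = 0.48 → T_P = 0.468594 ≈ 0.4686 kN.
Then T_Q = 0.659463 × 0.468594 = 0.3090 kN.

T_P = 0.4686 kN, T_Q = 0.3090 kN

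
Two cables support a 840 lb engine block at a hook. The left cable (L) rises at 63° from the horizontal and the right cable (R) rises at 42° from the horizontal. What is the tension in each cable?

ΣF_x = 0: −T_L·cos63° + T_R·cos42° = 0 → T_R = 0.610904·T_L.
ΣF_y = 0: T_L·sin63° + T_R·sin42° = 840.
Substitute: T_L·(0.891007 + 0.610904·0.669131) = 840 → T_L = 646.262 ≈ 646.3 lb.
Then T_R = 0.610904 × 646.262 = 394.8 lb.

T_L = 646.3 lb, T_R = 394.8 lb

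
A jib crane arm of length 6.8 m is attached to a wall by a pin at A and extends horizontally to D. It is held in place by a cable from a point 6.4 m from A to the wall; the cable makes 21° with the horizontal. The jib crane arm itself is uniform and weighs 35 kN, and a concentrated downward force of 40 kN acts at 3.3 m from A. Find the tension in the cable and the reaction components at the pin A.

T = 109.4 kN, A_x = 102.2 kN, A_y = 35.78 kN

ΣM about A: T·sin21°·6.4 − 35·3.4 − 40·3.3 = 0 → T = 251/(6.4·0.358368) = 109.437 ≈ 109.4 kN.
ΣF_x = 0: A_x − T·cos21° = 0 → A_x = 109.437 × 0.93358 = 102.2 kN.
ΣF_y = 0: A_y + T·sin21° − 35 − 40 = 0 → A_y = 75 − 109.437 × 0.358368 = 35.78 kN.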